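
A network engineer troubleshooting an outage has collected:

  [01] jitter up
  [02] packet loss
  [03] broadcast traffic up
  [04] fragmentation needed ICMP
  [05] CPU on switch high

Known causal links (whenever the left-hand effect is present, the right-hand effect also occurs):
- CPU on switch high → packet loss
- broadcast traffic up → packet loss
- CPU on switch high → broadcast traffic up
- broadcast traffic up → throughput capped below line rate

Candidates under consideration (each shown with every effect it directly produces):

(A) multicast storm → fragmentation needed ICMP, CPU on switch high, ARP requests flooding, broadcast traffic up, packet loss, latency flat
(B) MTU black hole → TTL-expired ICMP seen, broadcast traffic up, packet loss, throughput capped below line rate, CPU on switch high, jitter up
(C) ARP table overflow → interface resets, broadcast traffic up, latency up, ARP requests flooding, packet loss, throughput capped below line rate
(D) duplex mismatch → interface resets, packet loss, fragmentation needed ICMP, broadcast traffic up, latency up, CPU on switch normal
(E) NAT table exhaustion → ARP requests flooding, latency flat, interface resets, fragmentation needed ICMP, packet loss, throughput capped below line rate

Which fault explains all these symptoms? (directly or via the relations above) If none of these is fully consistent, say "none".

Testing each hypothesis:
(A) multicast storm — does not account for jitter up
(B) MTU black hole — does not account for fragmentation needed ICMP
(C) ARP table overflow — does not account for jitter up, fragmentation needed ICMP, CPU on switch high
(D) duplex mismatch — jitter up ✗; packet loss ✓; broadcast traffic up ✓; fragmentation needed ICMP ✓; CPU on switch high ✗
(E) NAT table exhaustion — jitter up ✗; packet loss ✓; broadcast traffic up ✗; fragmentation needed ICMP ✓; CPU on switch high ✗
No candidate is consistent with all observations.

none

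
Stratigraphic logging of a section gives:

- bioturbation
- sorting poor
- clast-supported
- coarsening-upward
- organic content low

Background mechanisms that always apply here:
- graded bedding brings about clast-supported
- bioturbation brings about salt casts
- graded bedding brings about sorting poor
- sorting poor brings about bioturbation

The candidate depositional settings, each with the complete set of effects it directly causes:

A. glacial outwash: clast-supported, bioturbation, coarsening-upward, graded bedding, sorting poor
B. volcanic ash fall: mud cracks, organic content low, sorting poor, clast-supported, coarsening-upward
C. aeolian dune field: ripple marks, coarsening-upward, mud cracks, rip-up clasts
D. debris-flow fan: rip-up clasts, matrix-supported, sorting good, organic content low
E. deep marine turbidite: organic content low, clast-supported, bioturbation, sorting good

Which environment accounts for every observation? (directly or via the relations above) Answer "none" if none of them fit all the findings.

Testing each hypothesis:
(A) glacial outwash — does not account for organic content low
(B) volcanic ash fall — bioturbation + (through sorting poor → bioturbation); sorting poor +; clast-supported +; coarsening-upward +; organic content low +
(C) aeolian dune field — bioturbation -; sorting poor -; clast-supported -; coarsening-upward +; organic content low -
(D) debris-flow fan — bioturbation -; sorting poor -; clast-supported -; coarsening-upward -; organic content low +
(E) deep marine turbidite — bioturbation +; sorting poor -; clast-supported +; coarsening-upward -; organic content low +
(B) is the only candidate with no mismatches.

B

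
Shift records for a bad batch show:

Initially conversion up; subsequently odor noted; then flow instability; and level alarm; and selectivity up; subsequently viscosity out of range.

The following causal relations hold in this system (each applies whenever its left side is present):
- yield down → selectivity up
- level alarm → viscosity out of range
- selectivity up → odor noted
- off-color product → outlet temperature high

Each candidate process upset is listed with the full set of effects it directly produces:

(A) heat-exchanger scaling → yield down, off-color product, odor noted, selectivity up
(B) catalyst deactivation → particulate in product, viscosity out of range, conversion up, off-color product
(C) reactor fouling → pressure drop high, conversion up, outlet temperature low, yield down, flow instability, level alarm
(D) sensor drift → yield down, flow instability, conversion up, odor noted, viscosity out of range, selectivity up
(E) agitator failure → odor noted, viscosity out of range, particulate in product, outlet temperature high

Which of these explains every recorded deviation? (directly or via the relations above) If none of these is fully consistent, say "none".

For each candidate, compare predicted effects to what was observed:
(A) heat-exchanger scaling — does not account for conversion up, flow instability, level alarm, viscosity out of range
(B) catalyst deactivation — conversion up match; odor noted miss; flow instability miss; level alarm miss; selectivity up miss; viscosity out of range match
(C) reactor fouling — accounts for every observation (odor noted by yield down → selectivity up → odor noted)
(D) sensor drift — conversion up match; odor noted match; flow instability match; level alarm miss; selectivity up match; viscosity out of range match
(E) agitator failure — does not account for conversion up, flow instability, level alarm, selectivity up
Only (C) is consistent with every observation.

C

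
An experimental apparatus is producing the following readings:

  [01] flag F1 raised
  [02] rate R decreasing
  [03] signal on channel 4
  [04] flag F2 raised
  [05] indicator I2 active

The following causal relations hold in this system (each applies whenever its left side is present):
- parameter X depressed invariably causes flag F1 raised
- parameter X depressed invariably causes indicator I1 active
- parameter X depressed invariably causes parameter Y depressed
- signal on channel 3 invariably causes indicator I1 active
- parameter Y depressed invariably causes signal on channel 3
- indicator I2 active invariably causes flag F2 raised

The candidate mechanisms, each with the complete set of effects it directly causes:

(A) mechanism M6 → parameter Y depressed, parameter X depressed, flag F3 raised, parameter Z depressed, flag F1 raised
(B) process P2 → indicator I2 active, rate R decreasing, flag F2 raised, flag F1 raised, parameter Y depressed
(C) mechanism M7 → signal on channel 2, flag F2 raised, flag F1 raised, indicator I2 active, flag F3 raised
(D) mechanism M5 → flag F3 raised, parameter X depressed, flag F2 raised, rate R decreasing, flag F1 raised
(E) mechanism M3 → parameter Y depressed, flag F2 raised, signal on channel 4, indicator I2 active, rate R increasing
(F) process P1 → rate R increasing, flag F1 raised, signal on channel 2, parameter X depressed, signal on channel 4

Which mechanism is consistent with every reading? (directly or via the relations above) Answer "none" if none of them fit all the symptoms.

none

Checking each candidate against the observations:
(A) mechanism M6 — does not account for rate R decreasing, signal on channel 4, flag F2 raised, indicator I2 active
(B) process P2 — does not account for signal on channel 4
(C) mechanism M7 — does not account for rate R decreasing, signal on channel 4
(D) mechanism M5 — does not account for signal on channel 4, indicator I2 active
(E) mechanism M3 — flag F1 raised ✗; rate R decreasing ✗; signal on channel 4 ✓; flag F2 raised ✓; indicator I2 active ✓
(F) process P1 — flag F1 raised ✓; rate R decreasing ✗; signal on channel 4 ✓; flag F2 raised ✗; indicator I2 active ✗
None of the listed candidates fits everything.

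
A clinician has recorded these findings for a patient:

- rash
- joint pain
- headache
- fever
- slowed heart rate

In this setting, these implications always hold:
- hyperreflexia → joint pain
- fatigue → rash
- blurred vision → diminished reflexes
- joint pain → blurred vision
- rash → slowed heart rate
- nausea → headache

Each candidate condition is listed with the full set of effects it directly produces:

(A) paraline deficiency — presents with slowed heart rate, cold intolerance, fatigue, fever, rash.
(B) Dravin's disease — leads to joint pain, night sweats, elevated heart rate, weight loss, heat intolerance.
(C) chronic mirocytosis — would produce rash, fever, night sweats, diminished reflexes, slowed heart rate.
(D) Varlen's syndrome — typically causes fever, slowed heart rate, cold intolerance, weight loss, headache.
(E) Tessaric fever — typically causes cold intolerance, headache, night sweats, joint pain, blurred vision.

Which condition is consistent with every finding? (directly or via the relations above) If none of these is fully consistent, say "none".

none

For each candidate, compare predicted effects to what was observed:
(A) paraline deficiency — does not account for joint pain, headache
(B) Dravin's disease — fails on rash, headache, fever, slowed heart rate (predicts elevated heart rate, not slowed heart rate)
(C) chronic mirocytosis — rash +; joint pain -; headache -; fever +; slowed heart rate +
(D) Varlen's syndrome — does not account for rash, joint pain
(E) Tessaric fever — rash -; joint pain +; headache +; fever -; slowed heart rate -
Every candidate fails on at least one observation.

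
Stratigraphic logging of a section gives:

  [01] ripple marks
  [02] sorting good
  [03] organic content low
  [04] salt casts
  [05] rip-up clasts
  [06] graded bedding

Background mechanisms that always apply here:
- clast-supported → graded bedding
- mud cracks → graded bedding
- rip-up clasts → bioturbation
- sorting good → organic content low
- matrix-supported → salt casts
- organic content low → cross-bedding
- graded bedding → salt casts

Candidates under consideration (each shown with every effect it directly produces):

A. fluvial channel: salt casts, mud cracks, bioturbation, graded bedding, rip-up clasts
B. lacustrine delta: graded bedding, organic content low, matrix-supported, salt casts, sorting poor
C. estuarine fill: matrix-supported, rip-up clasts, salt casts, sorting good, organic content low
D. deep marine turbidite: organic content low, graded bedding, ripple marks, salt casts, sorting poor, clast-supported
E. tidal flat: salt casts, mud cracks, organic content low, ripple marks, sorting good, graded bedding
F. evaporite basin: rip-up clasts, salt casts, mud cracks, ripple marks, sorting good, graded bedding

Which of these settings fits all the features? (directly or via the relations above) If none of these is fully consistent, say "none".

For each candidate, compare predicted effects to what was observed:
(A) fluvial channel — does not account for ripple marks, sorting good, organic content low
(B) lacustrine delta — ripple marks miss; sorting good miss; organic content low match; salt casts match; rip-up clasts miss; graded bedding match
(C) estuarine fill — ripple marks miss; sorting good match; organic content low match; salt casts match; rip-up clasts match; graded bedding miss
(D) deep marine turbidite — fails on sorting good, rip-up clasts (predicts sorting poor, not sorting good)
(E) tidal flat — does not account for rip-up clasts
(F) evaporite basin — ripple marks match; sorting good match; organic content low match (through sorting good → organic content low); salt casts match; rip-up clasts match; graded bedding match
Only (F) is consistent with every observation.

F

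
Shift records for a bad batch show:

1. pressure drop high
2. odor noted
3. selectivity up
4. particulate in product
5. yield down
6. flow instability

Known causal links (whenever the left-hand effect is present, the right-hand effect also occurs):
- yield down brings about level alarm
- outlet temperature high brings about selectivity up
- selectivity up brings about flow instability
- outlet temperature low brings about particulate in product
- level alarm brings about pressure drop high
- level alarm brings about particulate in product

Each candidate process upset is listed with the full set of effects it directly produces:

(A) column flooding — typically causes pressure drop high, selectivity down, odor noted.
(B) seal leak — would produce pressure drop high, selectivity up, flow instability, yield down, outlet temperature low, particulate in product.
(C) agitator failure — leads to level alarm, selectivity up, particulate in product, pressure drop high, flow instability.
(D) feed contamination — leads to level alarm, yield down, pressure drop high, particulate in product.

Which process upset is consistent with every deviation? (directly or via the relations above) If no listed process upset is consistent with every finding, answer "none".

Checking each candidate against the observations:
(A) column flooding — pressure drop high yes; odor noted yes; selectivity up NO; particulate in product NO; yield down NO; flow instability NO
(B) seal leak — does not account for odor noted
(C) agitator failure — does not account for odor noted, yield down
(D) feed contamination — pressure drop high yes; odor noted NO; selectivity up NO; particulate in product yes; yield down yes; flow instability NO
No candidate is consistent with all observations.

none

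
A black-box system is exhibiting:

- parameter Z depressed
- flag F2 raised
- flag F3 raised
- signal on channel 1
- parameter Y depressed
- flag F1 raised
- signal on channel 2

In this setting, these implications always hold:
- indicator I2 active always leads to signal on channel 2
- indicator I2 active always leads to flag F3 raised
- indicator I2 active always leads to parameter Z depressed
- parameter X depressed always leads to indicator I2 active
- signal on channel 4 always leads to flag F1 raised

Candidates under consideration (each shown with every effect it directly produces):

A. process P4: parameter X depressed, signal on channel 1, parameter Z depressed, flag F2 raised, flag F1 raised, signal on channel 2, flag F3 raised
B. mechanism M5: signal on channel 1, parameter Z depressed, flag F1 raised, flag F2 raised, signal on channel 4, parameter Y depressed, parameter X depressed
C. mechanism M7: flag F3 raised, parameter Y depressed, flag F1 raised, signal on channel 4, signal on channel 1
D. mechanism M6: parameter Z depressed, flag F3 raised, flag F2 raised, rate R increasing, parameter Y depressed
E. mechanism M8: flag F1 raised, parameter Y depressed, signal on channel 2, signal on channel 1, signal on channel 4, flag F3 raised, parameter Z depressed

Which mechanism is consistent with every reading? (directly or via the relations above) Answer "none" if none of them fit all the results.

Checking each candidate against the observations:
(A) process P4 — parameter Z depressed yes; flag F2 raised yes; flag F3 raised yes; signal on channel 1 yes; parameter Y depressed NO; flag F1 raised yes; signal on channel 2 yes
(B) mechanism M5 — accounts for every observation (flag F3 raised via parameter X depressed → indicator I2 active → flag F3 raised)
(C) mechanism M7 — parameter Z depressed NO; flag F2 raised NO; flag F3 raised yes; signal on channel 1 yes; parameter Y depressed yes; flag F1 raised yes; signal on channel 2 NO
(D) mechanism M6 — parameter Z depressed yes; flag F2 raised yes; flag F3 raised yes; signal on channel 1 NO; parameter Y depressed yes; flag F1 raised NO; signal on channel 2 NO
(E) mechanism M8 — does not account for flag F2 raised
Only (B) is consistent with every observation.

B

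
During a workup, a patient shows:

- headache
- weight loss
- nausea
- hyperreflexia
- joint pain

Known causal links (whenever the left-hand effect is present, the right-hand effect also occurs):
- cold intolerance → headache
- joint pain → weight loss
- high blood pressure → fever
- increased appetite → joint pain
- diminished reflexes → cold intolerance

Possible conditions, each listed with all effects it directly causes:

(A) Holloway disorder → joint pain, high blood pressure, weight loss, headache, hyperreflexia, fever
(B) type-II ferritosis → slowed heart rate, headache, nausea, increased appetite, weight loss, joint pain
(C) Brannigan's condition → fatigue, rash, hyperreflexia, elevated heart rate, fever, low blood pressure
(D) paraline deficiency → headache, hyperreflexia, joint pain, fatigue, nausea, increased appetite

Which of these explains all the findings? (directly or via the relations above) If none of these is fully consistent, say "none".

D

Per-candidate check:
(A) Holloway disorder — does not account for nausea
(B) type-II ferritosis — does not account for hyperreflexia
(C) Brannigan's condition — headache ✗; weight loss ✗; nausea ✗; hyperreflexia ✓; joint pain ✗
(D) paraline deficiency — headache ✓; weight loss ✓ (through joint pain → weight loss); nausea ✓; hyperreflexia ✓; joint pain ✓
Only (D) is consistent with every observation.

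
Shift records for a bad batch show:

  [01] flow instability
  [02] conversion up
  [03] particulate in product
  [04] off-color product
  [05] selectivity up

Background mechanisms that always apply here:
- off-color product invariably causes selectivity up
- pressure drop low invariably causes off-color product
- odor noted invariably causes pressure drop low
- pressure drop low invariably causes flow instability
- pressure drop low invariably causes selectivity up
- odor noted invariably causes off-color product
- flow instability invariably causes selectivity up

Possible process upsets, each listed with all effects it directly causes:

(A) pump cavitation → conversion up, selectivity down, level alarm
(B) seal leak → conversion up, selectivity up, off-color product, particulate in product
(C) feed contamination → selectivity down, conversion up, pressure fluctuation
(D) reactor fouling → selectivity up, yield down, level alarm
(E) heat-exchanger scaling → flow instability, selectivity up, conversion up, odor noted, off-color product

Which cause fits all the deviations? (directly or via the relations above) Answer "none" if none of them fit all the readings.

For each candidate, compare predicted effects to what was observed:
(A) pump cavitation — flow instability miss; conversion up match; particulate in product miss; off-color product miss; selectivity up miss
(B) seal leak — does not account for flow instability
(C) feed contamination — fails on flow instability, particulate in product, off-color product, selectivity up (predicts selectivity down, not selectivity up)
(D) reactor fouling — does not account for flow instability, conversion up, particulate in product, off-color product
(E) heat-exchanger scaling — flow instability match; conversion up match; particulate in product miss; off-color product match; selectivity up match
Every candidate fails on at least one observation.

none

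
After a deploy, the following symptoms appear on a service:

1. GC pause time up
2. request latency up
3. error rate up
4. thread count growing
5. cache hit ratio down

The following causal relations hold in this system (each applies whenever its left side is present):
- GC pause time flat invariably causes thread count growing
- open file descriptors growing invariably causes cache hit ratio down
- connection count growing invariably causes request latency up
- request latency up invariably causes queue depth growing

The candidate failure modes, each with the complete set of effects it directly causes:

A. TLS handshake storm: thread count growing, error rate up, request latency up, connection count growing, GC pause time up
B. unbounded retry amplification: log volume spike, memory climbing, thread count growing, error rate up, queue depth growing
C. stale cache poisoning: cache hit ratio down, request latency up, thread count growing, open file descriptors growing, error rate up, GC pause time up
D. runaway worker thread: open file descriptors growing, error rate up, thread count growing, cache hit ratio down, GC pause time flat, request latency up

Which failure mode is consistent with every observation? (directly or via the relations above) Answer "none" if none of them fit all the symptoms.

C

Testing each hypothesis:
(A) TLS handshake storm — does not account for cache hit ratio down
(B) unbounded retry amplification — GC pause time up ✗; request latency up ✗; error rate up ✓; thread count growing ✓; cache hit ratio down ✗
(C) stale cache poisoning — GC pause time up ✓; request latency up ✓; error rate up ✓; thread count growing ✓; cache hit ratio down ✓
(D) runaway worker thread — fails on GC pause time up (predicts GC pause time flat, not GC pause time up)
(C) is the only candidate with no mismatches.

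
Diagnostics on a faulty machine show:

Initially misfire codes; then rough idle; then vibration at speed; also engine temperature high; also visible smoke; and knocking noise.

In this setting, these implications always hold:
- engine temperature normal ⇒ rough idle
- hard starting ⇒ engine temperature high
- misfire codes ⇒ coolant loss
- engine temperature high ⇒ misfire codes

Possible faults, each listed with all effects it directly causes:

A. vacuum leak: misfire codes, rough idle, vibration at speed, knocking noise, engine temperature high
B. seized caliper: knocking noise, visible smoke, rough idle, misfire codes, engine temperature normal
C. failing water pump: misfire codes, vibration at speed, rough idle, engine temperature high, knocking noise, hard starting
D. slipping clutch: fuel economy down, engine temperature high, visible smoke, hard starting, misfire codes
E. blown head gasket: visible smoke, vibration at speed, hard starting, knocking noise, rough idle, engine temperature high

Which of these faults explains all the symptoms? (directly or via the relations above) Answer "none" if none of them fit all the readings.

E

Testing each hypothesis:
(A) vacuum leak — does not account for visible smoke
(B) seized caliper — misfire codes yes; rough idle yes; vibration at speed NO; engine temperature high NO; visible smoke yes; knocking noise yes
(C) failing water pump — misfire codes yes; rough idle yes; vibration at speed yes; engine temperature high yes; visible smoke NO; knocking noise yes
(D) slipping clutch — does not account for rough idle, vibration at speed, knocking noise
(E) blown head gasket — misfire codes yes (by engine temperature high → misfire codes); rough idle yes; vibration at speed yes; engine temperature high yes; visible smoke yes; knocking noise yes
(E) is the only candidate with no mismatches.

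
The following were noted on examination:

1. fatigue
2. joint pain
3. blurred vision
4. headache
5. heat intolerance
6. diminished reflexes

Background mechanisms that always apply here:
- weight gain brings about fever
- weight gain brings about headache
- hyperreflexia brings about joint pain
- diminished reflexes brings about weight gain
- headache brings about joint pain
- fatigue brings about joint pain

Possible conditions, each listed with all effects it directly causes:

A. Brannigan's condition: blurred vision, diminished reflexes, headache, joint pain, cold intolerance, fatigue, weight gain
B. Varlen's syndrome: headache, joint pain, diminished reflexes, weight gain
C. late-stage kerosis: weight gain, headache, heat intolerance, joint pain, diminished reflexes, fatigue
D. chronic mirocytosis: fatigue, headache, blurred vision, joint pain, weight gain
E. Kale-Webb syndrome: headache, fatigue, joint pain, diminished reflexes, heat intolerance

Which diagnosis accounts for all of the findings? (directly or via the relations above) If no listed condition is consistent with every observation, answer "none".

none

Per-candidate check:
(A) Brannigan's condition — fatigue +; joint pain +; blurred vision +; headache +; heat intolerance -; diminished reflexes +
(B) Varlen's syndrome — fatigue -; joint pain +; blurred vision -; headache +; heat intolerance -; diminished reflexes +
(C) late-stage kerosis — fatigue +; joint pain +; blurred vision -; headache +; heat intolerance +; diminished reflexes +
(D) chronic mirocytosis — fatigue +; joint pain +; blurred vision +; headache +; heat intolerance -; diminished reflexes -
(E) Kale-Webb syndrome — does not account for blurred vision
No candidate is consistent with all observations.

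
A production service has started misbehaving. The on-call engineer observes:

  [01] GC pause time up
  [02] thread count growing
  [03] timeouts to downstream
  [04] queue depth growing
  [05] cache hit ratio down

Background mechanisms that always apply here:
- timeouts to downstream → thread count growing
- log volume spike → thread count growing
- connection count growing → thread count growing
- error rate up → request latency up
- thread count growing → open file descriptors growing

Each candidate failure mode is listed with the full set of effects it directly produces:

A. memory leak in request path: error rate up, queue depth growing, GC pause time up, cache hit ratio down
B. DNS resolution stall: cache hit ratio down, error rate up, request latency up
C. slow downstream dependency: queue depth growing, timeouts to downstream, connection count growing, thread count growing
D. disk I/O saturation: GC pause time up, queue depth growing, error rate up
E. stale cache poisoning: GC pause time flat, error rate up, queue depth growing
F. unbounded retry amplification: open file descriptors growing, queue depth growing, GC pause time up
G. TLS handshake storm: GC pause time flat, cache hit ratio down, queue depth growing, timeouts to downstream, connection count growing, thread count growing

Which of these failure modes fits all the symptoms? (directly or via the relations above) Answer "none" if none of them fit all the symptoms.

Testing each hypothesis:
(A) memory leak in request path — GC pause time up +; thread count growing -; timeouts to downstream -; queue depth growing +; cache hit ratio down +
(B) DNS resolution stall — GC pause time up -; thread count growing -; timeouts to downstream -; queue depth growing -; cache hit ratio down +
(C) slow downstream dependency — does not account for GC pause time up, cache hit ratio down
(D) disk I/O saturation — does not account for thread count growing, timeouts to downstream, cache hit ratio down
(E) stale cache poisoning — fails on GC pause time up, thread count growing, timeouts to downstream, cache hit ratio down (predicts GC pause time flat, not GC pause time up)
(F) unbounded retry amplification — GC pause time up +; thread count growing -; timeouts to downstream -; queue depth growing +; cache hit ratio down -
(G) TLS handshake storm — GC pause time up -; thread count growing +; timeouts to downstream +; queue depth growing +; cache hit ratio down +
No candidate is consistent with all observations.

none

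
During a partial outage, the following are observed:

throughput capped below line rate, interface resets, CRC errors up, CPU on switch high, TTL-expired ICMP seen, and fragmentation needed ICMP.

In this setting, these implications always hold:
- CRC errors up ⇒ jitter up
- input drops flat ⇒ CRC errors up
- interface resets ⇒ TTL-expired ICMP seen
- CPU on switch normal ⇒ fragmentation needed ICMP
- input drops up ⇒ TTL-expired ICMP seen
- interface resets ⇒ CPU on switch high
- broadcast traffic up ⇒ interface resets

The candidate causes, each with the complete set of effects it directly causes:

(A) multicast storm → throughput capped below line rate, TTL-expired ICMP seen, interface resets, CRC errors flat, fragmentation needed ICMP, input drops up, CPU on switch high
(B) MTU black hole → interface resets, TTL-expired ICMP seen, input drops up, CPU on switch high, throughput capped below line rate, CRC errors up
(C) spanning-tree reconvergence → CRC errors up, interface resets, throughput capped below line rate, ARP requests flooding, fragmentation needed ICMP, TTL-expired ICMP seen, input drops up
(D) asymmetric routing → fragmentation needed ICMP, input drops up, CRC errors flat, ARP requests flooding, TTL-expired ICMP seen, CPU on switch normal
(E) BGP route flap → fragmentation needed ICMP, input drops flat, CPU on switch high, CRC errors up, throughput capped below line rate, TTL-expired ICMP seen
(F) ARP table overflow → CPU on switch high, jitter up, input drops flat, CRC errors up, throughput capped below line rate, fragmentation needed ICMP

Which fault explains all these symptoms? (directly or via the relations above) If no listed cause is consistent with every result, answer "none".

C

For each candidate, compare predicted effects to what was observed:
(A) multicast storm — fails on CRC errors up (predicts CRC errors flat, not CRC errors up)
(B) MTU black hole — does not account for fragmentation needed ICMP
(C) spanning-tree reconvergence — accounts for every observation (CPU on switch high through interface resets → CPU on switch high)
(D) asymmetric routing — fails on throughput capped below line rate, interface resets, CRC errors up, CPU on switch high (predicts CRC errors flat, not CRC errors up; predicts CPU on switch normal, not CPU on switch high)
(E) BGP route flap — throughput capped below line rate yes; interface resets NO; CRC errors up yes; CPU on switch high yes; TTL-expired ICMP seen yes; fragmentation needed ICMP yes
(F) ARP table overflow — throughput capped below line rate yes; interface resets NO; CRC errors up yes; CPU on switch high yes; TTL-expired ICMP seen NO; fragmentation needed ICMP yes
(C) alone accounts for all the evidence.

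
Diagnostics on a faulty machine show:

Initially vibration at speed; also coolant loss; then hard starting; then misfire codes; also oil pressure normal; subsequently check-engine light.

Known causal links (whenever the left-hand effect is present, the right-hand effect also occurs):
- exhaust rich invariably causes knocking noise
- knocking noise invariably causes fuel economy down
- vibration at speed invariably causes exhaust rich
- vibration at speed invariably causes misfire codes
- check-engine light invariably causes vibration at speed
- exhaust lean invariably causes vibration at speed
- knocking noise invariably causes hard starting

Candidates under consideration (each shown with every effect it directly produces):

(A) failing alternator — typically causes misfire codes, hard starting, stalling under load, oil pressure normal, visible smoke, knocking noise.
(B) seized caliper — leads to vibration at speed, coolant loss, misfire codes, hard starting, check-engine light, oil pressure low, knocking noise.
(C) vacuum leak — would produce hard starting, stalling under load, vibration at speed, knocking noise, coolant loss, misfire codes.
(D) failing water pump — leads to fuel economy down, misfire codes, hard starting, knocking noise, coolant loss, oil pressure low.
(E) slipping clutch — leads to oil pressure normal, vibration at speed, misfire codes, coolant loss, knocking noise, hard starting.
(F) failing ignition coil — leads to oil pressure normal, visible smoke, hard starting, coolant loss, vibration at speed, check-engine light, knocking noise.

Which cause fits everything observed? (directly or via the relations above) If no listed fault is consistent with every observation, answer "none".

For each candidate, compare predicted effects to what was observed:
(A) failing alternator — does not account for vibration at speed, coolant loss, check-engine light
(B) seized caliper — vibration at speed ✓; coolant loss ✓; hard starting ✓; misfire codes ✓; oil pressure normal ✗; check-engine light ✓
(C) vacuum leak — vibration at speed ✓; coolant loss ✓; hard starting ✓; misfire codes ✓; oil pressure normal ✗; check-engine light ✗
(D) failing water pump — fails on vibration at speed, oil pressure normal, check-engine light (predicts oil pressure low, not oil pressure normal)
(E) slipping clutch — does not account for check-engine light
(F) failing ignition coil — vibration at speed ✓; coolant loss ✓; hard starting ✓; misfire codes ✓ (by vibration at speed → misfire codes); oil pressure normal ✓; check-engine light ✓
(F) is the only candidate with no mismatches.

F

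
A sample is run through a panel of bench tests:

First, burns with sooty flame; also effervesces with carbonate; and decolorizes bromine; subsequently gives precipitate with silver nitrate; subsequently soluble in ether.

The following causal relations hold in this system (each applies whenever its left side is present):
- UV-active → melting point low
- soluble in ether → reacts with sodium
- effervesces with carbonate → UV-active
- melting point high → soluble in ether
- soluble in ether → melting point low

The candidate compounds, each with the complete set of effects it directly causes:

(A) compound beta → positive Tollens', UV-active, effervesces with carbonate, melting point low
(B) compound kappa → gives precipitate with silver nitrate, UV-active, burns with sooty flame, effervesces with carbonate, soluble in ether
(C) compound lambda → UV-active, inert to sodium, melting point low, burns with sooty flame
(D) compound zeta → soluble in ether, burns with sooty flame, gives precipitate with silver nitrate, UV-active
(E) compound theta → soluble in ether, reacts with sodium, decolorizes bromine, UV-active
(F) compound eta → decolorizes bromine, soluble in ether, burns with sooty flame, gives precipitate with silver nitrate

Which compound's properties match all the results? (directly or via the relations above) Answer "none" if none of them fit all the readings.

none

Per-candidate check:
(A) compound beta — does not account for burns with sooty flame, decolorizes bromine, gives precipitate with silver nitrate, soluble in ether
(B) compound kappa — does not account for decolorizes bromine
(C) compound lambda — burns with sooty flame match; effervesces with carbonate miss; decolorizes bromine miss; gives precipitate with silver nitrate miss; soluble in ether miss
(D) compound zeta — does not account for effervesces with carbonate, decolorizes bromine
(E) compound theta — does not account for burns with sooty flame, effervesces with carbonate, gives precipitate with silver nitrate
(F) compound eta — does not account for effervesces with carbonate
Every candidate fails on at least one observation.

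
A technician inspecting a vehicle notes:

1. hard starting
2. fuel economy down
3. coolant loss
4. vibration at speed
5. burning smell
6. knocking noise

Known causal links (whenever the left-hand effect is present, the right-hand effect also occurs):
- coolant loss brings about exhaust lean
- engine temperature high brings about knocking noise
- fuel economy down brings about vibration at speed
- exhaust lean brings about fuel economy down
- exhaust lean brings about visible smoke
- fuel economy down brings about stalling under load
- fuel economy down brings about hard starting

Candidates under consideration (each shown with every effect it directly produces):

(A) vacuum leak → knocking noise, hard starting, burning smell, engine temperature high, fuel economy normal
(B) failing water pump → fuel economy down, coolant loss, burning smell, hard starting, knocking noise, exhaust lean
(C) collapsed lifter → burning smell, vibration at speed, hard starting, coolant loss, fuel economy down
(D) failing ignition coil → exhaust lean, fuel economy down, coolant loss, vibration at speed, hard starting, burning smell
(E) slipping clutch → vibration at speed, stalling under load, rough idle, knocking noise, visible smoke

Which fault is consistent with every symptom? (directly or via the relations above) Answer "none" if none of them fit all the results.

B

Testing each hypothesis:
(A) vacuum leak — hard starting match; fuel economy down miss; coolant loss miss; vibration at speed miss; burning smell match; knocking noise match
(B) failing water pump — hard starting match; fuel economy down match; coolant loss match; vibration at speed match (through fuel economy down → vibration at speed); burning smell match; knocking noise match
(C) collapsed lifter — hard starting match; fuel economy down match; coolant loss match; vibration at speed match; burning smell match; knocking noise miss
(D) failing ignition coil — hard starting match; fuel economy down match; coolant loss match; vibration at speed match; burning smell match; knocking noise miss
(E) slipping clutch — hard starting miss; fuel economy down miss; coolant loss miss; vibration at speed match; burning smell miss; knocking noise match
Only (B) is consistent with every observation.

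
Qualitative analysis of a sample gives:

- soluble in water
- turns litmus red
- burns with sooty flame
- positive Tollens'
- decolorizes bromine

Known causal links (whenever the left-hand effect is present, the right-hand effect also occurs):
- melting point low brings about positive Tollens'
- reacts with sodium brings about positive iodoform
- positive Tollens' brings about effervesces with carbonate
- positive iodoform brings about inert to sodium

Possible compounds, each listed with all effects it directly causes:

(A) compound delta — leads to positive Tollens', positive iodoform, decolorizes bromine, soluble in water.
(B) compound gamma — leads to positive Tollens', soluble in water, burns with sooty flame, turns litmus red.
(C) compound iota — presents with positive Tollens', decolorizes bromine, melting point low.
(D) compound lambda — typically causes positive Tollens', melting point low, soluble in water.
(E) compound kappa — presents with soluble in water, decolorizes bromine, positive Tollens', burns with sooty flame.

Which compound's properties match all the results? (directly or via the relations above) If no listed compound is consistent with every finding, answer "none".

Per-candidate check:
(A) compound delta — soluble in water yes; turns litmus red NO; burns with sooty flame NO; positive Tollens' yes; decolorizes bromine yes
(B) compound gamma — does not account for decolorizes bromine
(C) compound iota — soluble in water NO; turns litmus red NO; burns with sooty flame NO; positive Tollens' yes; decolorizes bromine yes
(D) compound lambda — does not account for turns litmus red, burns with sooty flame, decolorizes bromine
(E) compound kappa — soluble in water yes; turns litmus red NO; burns with sooty flame yes; positive Tollens' yes; decolorizes bromine yes
Every candidate fails on at least one observation.

none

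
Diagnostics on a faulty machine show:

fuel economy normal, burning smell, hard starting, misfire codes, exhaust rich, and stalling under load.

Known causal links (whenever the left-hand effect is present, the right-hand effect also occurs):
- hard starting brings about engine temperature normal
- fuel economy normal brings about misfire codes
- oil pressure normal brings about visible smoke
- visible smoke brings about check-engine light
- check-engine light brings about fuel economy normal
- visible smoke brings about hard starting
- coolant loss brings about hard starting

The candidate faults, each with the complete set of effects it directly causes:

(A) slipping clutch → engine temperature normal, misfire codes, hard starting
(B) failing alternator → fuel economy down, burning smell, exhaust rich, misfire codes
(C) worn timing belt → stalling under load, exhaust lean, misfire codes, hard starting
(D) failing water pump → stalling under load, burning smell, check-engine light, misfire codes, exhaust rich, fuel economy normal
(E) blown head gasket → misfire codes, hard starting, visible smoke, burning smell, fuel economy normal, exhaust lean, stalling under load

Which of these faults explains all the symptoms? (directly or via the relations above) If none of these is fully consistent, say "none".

Checking each candidate against the observations:
(A) slipping clutch — fuel economy normal -; burning smell -; hard starting +; misfire codes +; exhaust rich -; stalling under load -
(B) failing alternator — fails on fuel economy normal, hard starting, stalling under load (predicts fuel economy down, not fuel economy normal)
(C) worn timing belt — fails on fuel economy normal, burning smell, exhaust rich (predicts exhaust lean, not exhaust rich)
(D) failing water pump — does not account for hard starting
(E) blown head gasket — fails on exhaust rich (predicts exhaust lean, not exhaust rich)
None of the listed candidates fits everything.

none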